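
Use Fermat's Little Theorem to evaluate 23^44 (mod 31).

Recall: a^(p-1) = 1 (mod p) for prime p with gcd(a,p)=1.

Step 1: Since 31 is prime, by Fermat's Little Theorem: 23^30 = 1 (mod 31).
Step 2: Reduce exponent: 44 mod 30 = 14.
Step 3: So 23^44 = 23^14 (mod 31).
Step 4: 23^14 mod 31 = 4.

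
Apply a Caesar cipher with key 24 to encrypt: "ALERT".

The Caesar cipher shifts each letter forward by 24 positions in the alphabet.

Step 1: For each letter, shift forward by 24 positions (mod 26).
  A (position 0) -> position (0+24) mod 26 = 24 -> Y
  L (position 11) -> position (11+24) mod 26 = 9 -> J
  E (position 4) -> position (4+24) mod 26 = 2 -> C
  R (position 17) -> position (17+24) mod 26 = 15 -> P
  T (position 19) -> position (19+24) mod 26 = 17 -> R
Result: YJCPR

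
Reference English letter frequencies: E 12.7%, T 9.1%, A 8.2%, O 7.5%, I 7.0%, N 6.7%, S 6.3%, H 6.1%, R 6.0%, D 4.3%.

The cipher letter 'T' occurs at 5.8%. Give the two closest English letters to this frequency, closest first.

Step 1: Observed frequency of 'T' is 5.8%.
Step 2: Compute distances to each reference frequency and sort:
  R (6.0%): difference = 0.2% <-- BEST
  H (6.1%): difference = 0.3% <-- RUNNER-UP
  S (6.3%): difference = 0.5%
  N (6.7%): difference = 0.9%
  I (7.0%): difference = 1.2%
Step 3: Most likely is 'R' (6.0%, diff 0.2%); second most likely is 'H' (6.1%, diff 0.3%).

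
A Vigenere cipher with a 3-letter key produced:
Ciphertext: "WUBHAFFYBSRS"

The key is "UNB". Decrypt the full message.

Step 1: Key 'UNB' has length 3. Extended key: UNBUNBUNBUNB
Step 2: Decrypt each position:
  W(22) - U(20) = 2 = C
  U(20) - N(13) = 7 = H
  B(1) - B(1) = 0 = A
  H(7) - U(20) = 13 = N
  A(0) - N(13) = 13 = N
  F(5) - B(1) = 4 = E
  F(5) - U(20) = 11 = L
  Y(24) - N(13) = 11 = L
  B(1) - B(1) = 0 = A
  S(18) - U(20) = 24 = Y
  R(17) - N(13) = 4 = E
  S(18) - B(1) = 17 = R
Plaintext: CHANNELLAYER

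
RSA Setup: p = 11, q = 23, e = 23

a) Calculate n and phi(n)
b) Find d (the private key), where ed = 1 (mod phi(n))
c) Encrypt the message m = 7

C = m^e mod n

Step 1: n = 11 * 23 = 253.
Step 2: phi(n) = (11-1)(23-1) = 10 * 22 = 220.
Step 3: Find d = 23^(-1) mod 220 = 67.
  Verify: 23 * 67 = 1541 = 1 (mod 220).
Step 4: C = 7^23 mod 253 = 145.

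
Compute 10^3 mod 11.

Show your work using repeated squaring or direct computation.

Step 1: Compute 10^3 mod 11 step by step, reducing modulo 11 at each step.
  10^1 mod 11 = 10
  10^2 mod 11 = (10 * 10) mod 11 = 1
  10^3 mod 11 = (1 * 10) mod 11 = 10
Step 2: Result = 10.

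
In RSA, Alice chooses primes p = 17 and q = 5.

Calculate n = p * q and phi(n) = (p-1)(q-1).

Step 1: n = p * q = 17 * 5 = 85.
Step 2: phi(n) = (p-1)(q-1) = 16 * 4 = 64.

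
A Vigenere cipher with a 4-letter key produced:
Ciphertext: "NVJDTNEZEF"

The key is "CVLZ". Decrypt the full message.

Step 1: Key 'CVLZ' has length 4. Extended key: CVLZCVLZCV
Step 2: Decrypt each position:
  N(13) - C(2) = 11 = L
  V(21) - V(21) = 0 = A
  J(9) - L(11) = 24 = Y
  D(3) - Z(25) = 4 = E
  T(19) - C(2) = 17 = R
  N(13) - V(21) = 18 = S
  E(4) - L(11) = 19 = T
  Z(25) - Z(25) = 0 = A
  E(4) - C(2) = 2 = C
  F(5) - V(21) = 10 = K
Plaintext: LAYERSTACK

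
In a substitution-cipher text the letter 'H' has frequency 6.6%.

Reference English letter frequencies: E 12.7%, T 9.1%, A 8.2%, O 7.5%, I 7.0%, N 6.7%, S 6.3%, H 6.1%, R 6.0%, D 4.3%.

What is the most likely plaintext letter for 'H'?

Step 1: The observed frequency is 6.6%.
Step 2: Compare with English frequencies:
  E: 12.7% (difference: 6.1%)
  T: 9.1% (difference: 2.5%)
  A: 8.2% (difference: 1.6%)
  O: 7.5% (difference: 0.9%)
  I: 7.0% (difference: 0.4%)
  N: 6.7% (difference: 0.1%) <-- closest
  S: 6.3% (difference: 0.3%)
  H: 6.1% (difference: 0.5%)
  R: 6.0% (difference: 0.6%)
  D: 4.3% (difference: 2.3%)
Step 3: 'H' most likely represents 'N' (frequency 6.7%).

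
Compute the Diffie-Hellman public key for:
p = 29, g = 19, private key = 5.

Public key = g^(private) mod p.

Step 1: A = g^a mod p = 19^5 mod 29.
  19^1 mod 29 = 19
  19^2 mod 29 = (19 * 19) mod 29 = 13
  19^3 mod 29 = (13 * 19) mod 29 = 15
  19^4 mod 29 = (15 * 19) mod 29 = 24
  19^5 mod 29 = (24 * 19) mod 29 = 21
Result: A = 21.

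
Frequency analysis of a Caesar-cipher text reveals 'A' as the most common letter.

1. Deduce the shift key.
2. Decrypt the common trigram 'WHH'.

Step 1: In English, 'E' is the most frequent letter (12.7%).
Step 2: The most frequent ciphertext letter is 'A' (position 0).
Step 3: Shift = (0 - 4) mod 26 = 22.
Step 4: Decrypt 'WHH' by shifting back 22:
  W -> A
  H -> L
  H -> L
Step 5: 'WHH' decrypts to 'ALL'.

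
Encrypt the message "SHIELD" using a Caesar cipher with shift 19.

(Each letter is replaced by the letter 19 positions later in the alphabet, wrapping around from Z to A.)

Step 1: For each letter, shift forward by 19 positions (mod 26).
  S (position 18) -> position (18+19) mod 26 = 11 -> L
  H (position 7) -> position (7+19) mod 26 = 0 -> A
  I (position 8) -> position (8+19) mod 26 = 1 -> B
  E (position 4) -> position (4+19) mod 26 = 23 -> X
  L (position 11) -> position (11+19) mod 26 = 4 -> E
  D (position 3) -> position (3+19) mod 26 = 22 -> W
Result: LABXEW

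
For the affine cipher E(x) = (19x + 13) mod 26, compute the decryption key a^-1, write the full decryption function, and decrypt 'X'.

Step 1: Find a^-1, the modular inverse of 19 mod 26.
Step 2: We need 19 * a^-1 = 1 (mod 26).
Step 3: 19 * 11 = 209 = 8 * 26 + 1, so a^-1 = 11.
Step 4: D(y) = 11(y - 13) mod 26.
Step 5: Apply to 'X' (y = 23): D(23) = 11 * (23 - 13) mod 26 = 11 * 10 mod 26 = 6 -> 'G'.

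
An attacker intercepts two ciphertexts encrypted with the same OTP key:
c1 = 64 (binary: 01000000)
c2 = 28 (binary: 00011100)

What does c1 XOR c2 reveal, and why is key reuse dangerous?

Step 1: c1 XOR c2 = (m1 XOR k) XOR (m2 XOR k).
Step 2: By XOR associativity/commutativity: = m1 XOR m2 XOR k XOR k = m1 XOR m2.
Step 3: 01000000 XOR 00011100 = 01011100 = 92.
Step 4: The key cancels out! An attacker learns m1 XOR m2 = 92, revealing the relationship between plaintexts.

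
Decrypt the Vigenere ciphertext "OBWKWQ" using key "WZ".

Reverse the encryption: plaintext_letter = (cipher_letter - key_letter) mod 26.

Step 1: Extend key: WZWZWZ
Step 2: Decrypt each letter (c - k) mod 26:
  O(14) - W(22) = (14-22) mod 26 = 18 = S
  B(1) - Z(25) = (1-25) mod 26 = 2 = C
  W(22) - W(22) = (22-22) mod 26 = 0 = A
  K(10) - Z(25) = (10-25) mod 26 = 11 = L
  W(22) - W(22) = (22-22) mod 26 = 0 = A
  Q(16) - Z(25) = (16-25) mod 26 = 17 = R
Plaintext: SCALAR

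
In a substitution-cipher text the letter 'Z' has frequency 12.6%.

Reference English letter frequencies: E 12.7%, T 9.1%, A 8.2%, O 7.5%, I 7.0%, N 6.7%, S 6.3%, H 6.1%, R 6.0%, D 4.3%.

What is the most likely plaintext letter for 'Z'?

Step 1: The observed frequency is 12.6%.
Step 2: Compare with English frequencies:
  E: 12.7% (difference: 0.1%) <-- closest
  T: 9.1% (difference: 3.5%)
  A: 8.2% (difference: 4.4%)
  O: 7.5% (difference: 5.1%)
  I: 7.0% (difference: 5.6%)
  N: 6.7% (difference: 5.9%)
  S: 6.3% (difference: 6.3%)
  H: 6.1% (difference: 6.5%)
  R: 6.0% (difference: 6.6%)
  D: 4.3% (difference: 8.3%)
Step 3: 'Z' most likely represents 'E' (frequency 12.7%).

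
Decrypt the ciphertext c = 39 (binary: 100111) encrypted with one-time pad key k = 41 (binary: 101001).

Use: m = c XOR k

Step 1: XOR ciphertext with key:
  Ciphertext: 100111
  Key:        101001
  XOR:        001110
Step 2: Plaintext = 001110 = 14 in decimal.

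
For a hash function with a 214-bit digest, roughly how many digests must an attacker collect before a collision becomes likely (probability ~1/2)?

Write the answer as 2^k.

Step 1: The birthday paradox gives collision probability ~50% after sqrt(2^n) = 2^(n/2) hashes.
Step 2: For 214-bit output: 2^(214/2) = 2^107.
Step 3: Approximately 2^107 hash computations needed.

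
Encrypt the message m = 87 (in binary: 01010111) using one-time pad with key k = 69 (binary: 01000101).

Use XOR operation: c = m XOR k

Step 1: Write out the XOR operation bit by bit:
  Message: 01010111
  Key:     01000101
  XOR:     00010010
Step 2: Convert to decimal: 00010010 = 18.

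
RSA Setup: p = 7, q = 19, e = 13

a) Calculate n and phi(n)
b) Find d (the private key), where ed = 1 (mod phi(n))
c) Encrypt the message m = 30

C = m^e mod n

Step 1: n = 7 * 19 = 133.
Step 2: phi(n) = (7-1)(19-1) = 6 * 18 = 108.
Step 3: Find d = 13^(-1) mod 108 = 25.
  Verify: 13 * 25 = 325 = 1 (mod 108).
Step 4: C = 30^13 mod 133 = 30.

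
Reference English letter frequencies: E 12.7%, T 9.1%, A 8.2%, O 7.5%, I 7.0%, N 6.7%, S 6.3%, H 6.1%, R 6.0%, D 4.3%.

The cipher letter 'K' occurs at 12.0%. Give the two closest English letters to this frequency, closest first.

Step 1: Observed frequency of 'K' is 12.0%.
Step 2: Compute distances to each reference frequency and sort:
  E (12.7%): difference = 0.7% <-- BEST
  T (9.1%): difference = 2.9% <-- RUNNER-UP
  A (8.2%): difference = 3.8%
  O (7.5%): difference = 4.5%
  I (7.0%): difference = 5.0%
Step 3: Most likely is 'E' (12.7%, diff 0.7%); second most likely is 'T' (9.1%, diff 2.9%).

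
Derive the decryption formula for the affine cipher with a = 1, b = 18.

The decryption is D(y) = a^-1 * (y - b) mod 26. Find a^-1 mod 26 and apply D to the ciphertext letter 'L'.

Step 1: Find a^-1, the modular inverse of 1 mod 26.
Step 2: We need 1 * a^-1 = 1 (mod 26).
Step 3: 1 * 1 = 1 = 0 * 26 + 1, so a^-1 = 1.
Step 4: D(y) = 1(y - 18) mod 26.
Step 5: Apply to 'L' (y = 11): D(11) = 1 * (11 - 18) mod 26 = 1 * -7 mod 26 = 19 -> 'T'.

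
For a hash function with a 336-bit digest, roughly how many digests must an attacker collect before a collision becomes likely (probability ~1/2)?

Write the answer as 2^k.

Step 1: The birthday paradox gives collision probability ~50% after sqrt(2^n) = 2^(n/2) hashes.
Step 2: For 336-bit output: 2^(336/2) = 2^168.
Step 3: Approximately 2^168 hash computations needed.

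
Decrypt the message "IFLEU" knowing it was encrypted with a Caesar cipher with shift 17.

Step 1: Reverse the shift by subtracting 17 from each letter position.
  I (position 8) -> position (8-17) mod 26 = 17 -> R
  F (position 5) -> position (5-17) mod 26 = 14 -> O
  L (position 11) -> position (11-17) mod 26 = 20 -> U
  E (position 4) -> position (4-17) mod 26 = 13 -> N
  U (position 20) -> position (20-17) mod 26 = 3 -> D
Decrypted message: ROUND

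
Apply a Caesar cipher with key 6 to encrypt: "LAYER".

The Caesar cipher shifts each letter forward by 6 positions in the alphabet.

Step 1: For each letter, shift forward by 6 positions (mod 26).
  L (position 11) -> position (11+6) mod 26 = 17 -> R
  A (position 0) -> position (0+6) mod 26 = 6 -> G
  Y (position 24) -> position (24+6) mod 26 = 4 -> E
  E (position 4) -> position (4+6) mod 26 = 10 -> K
  R (position 17) -> position (17+6) mod 26 = 23 -> X
Result: RGEKX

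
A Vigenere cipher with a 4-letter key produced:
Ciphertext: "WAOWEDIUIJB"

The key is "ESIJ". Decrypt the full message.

Step 1: Key 'ESIJ' has length 4. Extended key: ESIJESIJESI
Step 2: Decrypt each position:
  W(22) - E(4) = 18 = S
  A(0) - S(18) = 8 = I
  O(14) - I(8) = 6 = G
  W(22) - J(9) = 13 = N
  E(4) - E(4) = 0 = A
  D(3) - S(18) = 11 = L
  I(8) - I(8) = 0 = A
  U(20) - J(9) = 11 = L
  I(8) - E(4) = 4 = E
  J(9) - S(18) = 17 = R
  B(1) - I(8) = 19 = T
Plaintext: SIGNALALERT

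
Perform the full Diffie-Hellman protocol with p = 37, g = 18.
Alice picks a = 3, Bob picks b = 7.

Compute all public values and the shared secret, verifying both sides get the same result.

Step 1: A = g^a mod p = 18^3 mod 37 = 23.
Step 2: B = g^b mod p = 18^7 mod 37 = 13.
Step 3: Alice computes s = B^a mod p = 13^3 mod 37 = 14.
Step 4: Bob computes s = A^b mod p = 23^7 mod 37 = 14.
Both sides agree: shared secret = 14.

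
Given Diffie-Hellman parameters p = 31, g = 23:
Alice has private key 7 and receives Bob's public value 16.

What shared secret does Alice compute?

Step 1: s = B^a mod p = 16^7 mod 31.
  16^1 mod 31 = 16
  16^2 mod 31 = (16 * 16) mod 31 = 8
  16^3 mod 31 = (8 * 16) mod 31 = 4
  16^4 mod 31 = (4 * 16) mod 31 = 2
  16^5 mod 31 = (2 * 16) mod 31 = 1
  16^6 mod 31 = (1 * 16) mod 31 = 16
  16^7 mod 31 = (16 * 16) mod 31 = 8
Result: shared secret = 8.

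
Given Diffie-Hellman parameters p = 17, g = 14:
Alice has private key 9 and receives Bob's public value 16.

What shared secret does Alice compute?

Step 1: s = B^a mod p = 16^9 mod 17.
  16^1 mod 17 = 16
  16^2 mod 17 = (16 * 16) mod 17 = 1
  16^3 mod 17 = (1 * 16) mod 17 = 16
  16^4 mod 17 = (16 * 16) mod 17 = 1
  16^5 mod 17 = (1 * 16) mod 17 = 16
  16^6 mod 17 = (16 * 16) mod 17 = 1
  16^7 mod 17 = (1 * 16) mod 17 = 16
  16^8 mod 17 = (16 * 16) mod 17 = 1
  16^9 mod 17 = (1 * 16) mod 17 = 16
Result: shared secret = 16.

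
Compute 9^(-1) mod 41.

Step 1: We need x such that 9 * x = 1 (mod 41).
Step 2: Using the extended Euclidean algorithm or trial:
  9 * 32 = 288 = 7 * 41 + 1.
Step 3: Since 288 mod 41 = 1, the inverse is x = 32.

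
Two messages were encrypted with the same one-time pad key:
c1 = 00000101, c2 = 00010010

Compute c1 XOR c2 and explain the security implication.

Step 1: c1 XOR c2 = (m1 XOR k) XOR (m2 XOR k).
Step 2: By XOR associativity/commutativity: = m1 XOR m2 XOR k XOR k = m1 XOR m2.
Step 3: 00000101 XOR 00010010 = 00010111 = 23.
Step 4: The key cancels out! An attacker learns m1 XOR m2 = 23, revealing the relationship between plaintexts.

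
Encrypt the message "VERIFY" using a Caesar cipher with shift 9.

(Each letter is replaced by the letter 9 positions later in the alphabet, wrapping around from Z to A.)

Step 1: For each letter, shift forward by 9 positions (mod 26).
  V (position 21) -> position (21+9) mod 26 = 4 -> E
  E (position 4) -> position (4+9) mod 26 = 13 -> N
  R (position 17) -> position (17+9) mod 26 = 0 -> A
  I (position 8) -> position (8+9) mod 26 = 17 -> R
  F (position 5) -> position (5+9) mod 26 = 14 -> O
  Y (position 24) -> position (24+9) mod 26 = 7 -> H
Result: ENAROH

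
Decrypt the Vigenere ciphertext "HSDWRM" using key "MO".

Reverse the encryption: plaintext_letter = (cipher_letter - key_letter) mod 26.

Step 1: Extend key: MOMOMO
Step 2: Decrypt each letter (c - k) mod 26:
  H(7) - M(12) = (7-12) mod 26 = 21 = V
  S(18) - O(14) = (18-14) mod 26 = 4 = E
  D(3) - M(12) = (3-12) mod 26 = 17 = R
  W(22) - O(14) = (22-14) mod 26 = 8 = I
  R(17) - M(12) = (17-12) mod 26 = 5 = F
  M(12) - O(14) = (12-14) mod 26 = 24 = Y
Plaintext: VERIFY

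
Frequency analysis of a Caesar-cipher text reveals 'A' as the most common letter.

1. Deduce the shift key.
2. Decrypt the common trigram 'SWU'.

Step 1: In English, 'E' is the most frequent letter (12.7%).
Step 2: The most frequent ciphertext letter is 'A' (position 0).
Step 3: Shift = (0 - 4) mod 26 = 22.
Step 4: Decrypt 'SWU' by shifting back 22:
  S -> W
  W -> A
  U -> Y
Step 5: 'SWU' decrypts to 'WAY'.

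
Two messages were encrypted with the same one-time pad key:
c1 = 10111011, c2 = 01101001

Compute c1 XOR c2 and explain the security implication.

Step 1: c1 XOR c2 = (m1 XOR k) XOR (m2 XOR k).
Step 2: By XOR associativity/commutativity: = m1 XOR m2 XOR k XOR k = m1 XOR m2.
Step 3: 10111011 XOR 01101001 = 11010010 = 210.
Step 4: The key cancels out! An attacker learns m1 XOR m2 = 210, revealing the relationship between plaintexts.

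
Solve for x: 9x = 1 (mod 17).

Step 1: We need x such that 9 * x = 1 (mod 17).
Step 2: Using the extended Euclidean algorithm or trial:
  9 * 2 = 18 = 1 * 17 + 1.
Step 3: Since 18 mod 17 = 1, the inverse is x = 2.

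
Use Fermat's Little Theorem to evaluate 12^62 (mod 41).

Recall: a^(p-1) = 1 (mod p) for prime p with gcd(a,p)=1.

Step 1: Since 41 is prime, by Fermat's Little Theorem: 12^40 = 1 (mod 41).
Step 2: Reduce exponent: 62 mod 40 = 22.
Step 3: So 12^62 = 12^22 (mod 41).
Step 4: 12^22 mod 41 = 20.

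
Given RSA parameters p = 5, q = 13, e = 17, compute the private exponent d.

Step 1: n = 5 * 13 = 65.
Step 2: phi(n) = 4 * 12 = 48.
Step 3: Find d such that 17 * d = 1 (mod 48).
Step 4: d = 17^(-1) mod 48 = 17.
Verification: 17 * 17 = 289 = 6 * 48 + 1.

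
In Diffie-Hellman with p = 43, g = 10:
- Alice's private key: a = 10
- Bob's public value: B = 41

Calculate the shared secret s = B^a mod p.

Step 1: s = B^a mod p = 41^10 mod 43.
  41^1 mod 43 = 41
  41^2 mod 43 = (41 * 41) mod 43 = 4
  41^3 mod 43 = (4 * 41) mod 43 = 35
  41^4 mod 43 = (35 * 41) mod 43 = 16
  41^5 mod 43 = (16 * 41) mod 43 = 11
  41^6 mod 43 = (11 * 41) mod 43 = 21
  41^7 mod 43 = (21 * 41) mod 43 = 1
  41^8 mod 43 = (1 * 41) mod 43 = 41
  41^9 mod 43 = (41 * 41) mod 43 = 4
  41^10 mod 43 = (4 * 41) mod 43 = 35
Result: shared secret = 35.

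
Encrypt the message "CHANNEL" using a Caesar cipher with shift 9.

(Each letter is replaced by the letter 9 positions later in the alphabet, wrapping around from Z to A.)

Step 1: For each letter, shift forward by 9 positions (mod 26).
  C (position 2) -> position (2+9) mod 26 = 11 -> L
  H (position 7) -> position (7+9) mod 26 = 16 -> Q
  A (position 0) -> position (0+9) mod 26 = 9 -> J
  N (position 13) -> position (13+9) mod 26 = 22 -> W
  N (position 13) -> position (13+9) mod 26 = 22 -> W
  E (position 4) -> position (4+9) mod 26 = 13 -> N
  L (position 11) -> position (11+9) mod 26 = 20 -> U
Result: LQJWWNU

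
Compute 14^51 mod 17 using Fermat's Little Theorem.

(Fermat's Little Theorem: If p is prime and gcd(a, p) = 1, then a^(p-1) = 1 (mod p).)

Step 1: Since 17 is prime, by Fermat's Little Theorem: 14^16 = 1 (mod 17).
Step 2: Reduce exponent: 51 mod 16 = 3.
Step 3: So 14^51 = 14^3 (mod 17).
Step 4: 14^3 mod 17 = 7.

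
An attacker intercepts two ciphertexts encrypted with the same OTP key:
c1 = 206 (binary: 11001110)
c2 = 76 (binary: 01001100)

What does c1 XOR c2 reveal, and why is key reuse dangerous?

Step 1: c1 XOR c2 = (m1 XOR k) XOR (m2 XOR k).
Step 2: By XOR associativity/commutativity: = m1 XOR m2 XOR k XOR k = m1 XOR m2.
Step 3: 11001110 XOR 01001100 = 10000010 = 130.
Step 4: The key cancels out! An attacker learns m1 XOR m2 = 130, revealing the relationship between plaintexts.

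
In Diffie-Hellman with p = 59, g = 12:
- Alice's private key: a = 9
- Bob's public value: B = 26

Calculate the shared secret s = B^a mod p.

Step 1: s = B^a mod p = 26^9 mod 59.
  26^1 mod 59 = 26
  26^2 mod 59 = (26 * 26) mod 59 = 27
  26^3 mod 59 = (27 * 26) mod 59 = 53
  26^4 mod 59 = (53 * 26) mod 59 = 21
  26^5 mod 59 = (21 * 26) mod 59 = 15
  26^6 mod 59 = (15 * 26) mod 59 = 36
  26^7 mod 59 = (36 * 26) mod 59 = 51
  26^8 mod 59 = (51 * 26) mod 59 = 28
  26^9 mod 59 = (28 * 26) mod 59 = 20
Result: shared secret = 20.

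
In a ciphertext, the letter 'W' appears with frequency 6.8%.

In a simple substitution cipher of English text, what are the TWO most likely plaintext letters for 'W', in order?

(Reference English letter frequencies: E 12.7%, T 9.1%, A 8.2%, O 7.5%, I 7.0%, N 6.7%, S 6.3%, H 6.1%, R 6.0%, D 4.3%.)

Step 1: Observed frequency of 'W' is 6.8%.
Step 2: Compute distances to each reference frequency and sort:
  N (6.7%): difference = 0.1% <-- BEST
  I (7.0%): difference = 0.2% <-- RUNNER-UP
  S (6.3%): difference = 0.5%
  O (7.5%): difference = 0.7%
  H (6.1%): difference = 0.7%
Step 3: Most likely is 'N' (6.7%, diff 0.1%); second most likely is 'I' (7.0%, diff 0.2%).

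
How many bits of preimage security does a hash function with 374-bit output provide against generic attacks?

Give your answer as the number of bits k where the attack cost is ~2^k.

Step 1: The hash has a 374-bit output.
Step 2: Preimage resistance means: given a digest h(x), it should be infeasible to find any input that hashes to it.
With a 374-bit output there are 2^374 possible digests, so a generic brute-force preimage search costs about 2^374 evaluations.
Step 3: Security level = 374 bits.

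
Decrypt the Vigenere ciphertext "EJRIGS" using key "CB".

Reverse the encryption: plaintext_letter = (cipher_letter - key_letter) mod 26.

Step 1: Extend key: CBCBCB
Step 2: Decrypt each letter (c - k) mod 26:
  E(4) - C(2) = (4-2) mod 26 = 2 = C
  J(9) - B(1) = (9-1) mod 26 = 8 = I
  R(17) - C(2) = (17-2) mod 26 = 15 = P
  I(8) - B(1) = (8-1) mod 26 = 7 = H
  G(6) - C(2) = (6-2) mod 26 = 4 = E
  S(18) - B(1) = (18-1) mod 26 = 17 = R
Plaintext: CIPHER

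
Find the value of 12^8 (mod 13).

Step 1: Compute 12^8 mod 13 step by step, reducing modulo 13 at each step.
  12^1 mod 13 = 12
  12^2 mod 13 = (12 * 12) mod 13 = 1
  12^3 mod 13 = (1 * 12) mod 13 = 12
  12^4 mod 13 = (12 * 12) mod 13 = 1
  12^5 mod 13 = (1 * 12) mod 13 = 12
  12^6 mod 13 = (12 * 12) mod 13 = 1
  12^7 mod 13 = (1 * 12) mod 13 = 12
  12^8 mod 13 = (12 * 12) mod 13 = 1
Step 2: Result = 1.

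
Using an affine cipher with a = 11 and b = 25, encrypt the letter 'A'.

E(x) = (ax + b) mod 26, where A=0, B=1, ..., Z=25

Step 1: Convert 'A' to number: x = 0.
Step 2: E(0) = (11 * 0 + 25) mod 26 = 25 mod 26 = 25.
Step 3: Convert 25 back to letter: Z.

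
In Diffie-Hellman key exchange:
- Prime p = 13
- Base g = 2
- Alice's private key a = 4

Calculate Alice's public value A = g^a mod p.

Step 1: A = g^a mod p = 2^4 mod 13.
  2^1 mod 13 = 2
  2^2 mod 13 = (2 * 2) mod 13 = 4
  2^3 mod 13 = (4 * 2) mod 13 = 8
  2^4 mod 13 = (8 * 2) mod 13 = 3
Result: A = 3.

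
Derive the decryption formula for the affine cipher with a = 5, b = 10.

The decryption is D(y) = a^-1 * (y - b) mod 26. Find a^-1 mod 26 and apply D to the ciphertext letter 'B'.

Step 1: Find a^-1, the modular inverse of 5 mod 26.
Step 2: We need 5 * a^-1 = 1 (mod 26).
Step 3: 5 * 21 = 105 = 4 * 26 + 1, so a^-1 = 21.
Step 4: D(y) = 21(y - 10) mod 26.
Step 5: Apply to 'B' (y = 1): D(1) = 21 * (1 - 10) mod 26 = 21 * -9 mod 26 = 19 -> 'T'.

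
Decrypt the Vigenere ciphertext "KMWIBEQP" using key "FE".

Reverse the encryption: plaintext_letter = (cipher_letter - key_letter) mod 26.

Step 1: Extend key: FEFEFEFE
Step 2: Decrypt each letter (c - k) mod 26:
  K(10) - F(5) = (10-5) mod 26 = 5 = F
  M(12) - E(4) = (12-4) mod 26 = 8 = I
  W(22) - F(5) = (22-5) mod 26 = 17 = R
  I(8) - E(4) = (8-4) mod 26 = 4 = E
  B(1) - F(5) = (1-5) mod 26 = 22 = W
  E(4) - E(4) = (4-4) mod 26 = 0 = A
  Q(16) - F(5) = (16-5) mod 26 = 11 = L
  P(15) - E(4) = (15-4) mod 26 = 11 = L
Plaintext: FIREWALL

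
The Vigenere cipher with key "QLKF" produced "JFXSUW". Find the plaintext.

Step 1: Extend key: QLKFQL
Step 2: Decrypt each letter (c - k) mod 26:
  J(9) - Q(16) = (9-16) mod 26 = 19 = T
  F(5) - L(11) = (5-11) mod 26 = 20 = U
  X(23) - K(10) = (23-10) mod 26 = 13 = N
  S(18) - F(5) = (18-5) mod 26 = 13 = N
  U(20) - Q(16) = (20-16) mod 26 = 4 = E
  W(22) - L(11) = (22-11) mod 26 = 11 = L
Plaintext: TUNNEL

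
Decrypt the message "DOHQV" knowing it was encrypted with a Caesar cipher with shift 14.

Step 1: Reverse the shift by subtracting 14 from each letter position.
  D (position 3) -> position (3-14) mod 26 = 15 -> P
  O (position 14) -> position (14-14) mod 26 = 0 -> A
  H (position 7) -> position (7-14) mod 26 = 19 -> T
  Q (position 16) -> position (16-14) mod 26 = 2 -> C
  V (position 21) -> position (21-14) mod 26 = 7 -> H
Decrypted message: PATCH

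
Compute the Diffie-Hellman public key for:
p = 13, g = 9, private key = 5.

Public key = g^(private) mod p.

Step 1: A = g^a mod p = 9^5 mod 13.
  9^1 mod 13 = 9
  9^2 mod 13 = (9 * 9) mod 13 = 3
  9^3 mod 13 = (3 * 9) mod 13 = 1
  9^4 mod 13 = (1 * 9) mod 13 = 9
  9^5 mod 13 = (9 * 9) mod 13 = 3
Result: A = 3.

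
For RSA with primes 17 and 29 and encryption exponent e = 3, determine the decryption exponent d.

Step 1: n = 17 * 29 = 493.
Step 2: phi(n) = 16 * 28 = 448.
Step 3: Find d such that 3 * d = 1 (mod 448).
Step 4: d = 3^(-1) mod 448 = 299.
Verification: 3 * 299 = 897 = 2 * 448 + 1.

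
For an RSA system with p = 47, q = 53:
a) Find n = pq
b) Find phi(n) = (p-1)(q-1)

Step 1: n = p * q = 47 * 53 = 2491.
Step 2: phi(n) = (p-1)(q-1) = 46 * 52 = 2392.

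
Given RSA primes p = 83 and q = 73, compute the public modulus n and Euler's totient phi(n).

Step 1: n = p * q = 83 * 73 = 6059.
Step 2: phi(n) = (p-1)(q-1) = 82 * 72 = 5904.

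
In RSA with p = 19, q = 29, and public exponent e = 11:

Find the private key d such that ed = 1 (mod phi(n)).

Step 1: n = 19 * 29 = 551.
Step 2: phi(n) = 18 * 28 = 504.
Step 3: Find d such that 11 * d = 1 (mod 504).
Step 4: d = 11^(-1) mod 504 = 275.
Verification: 11 * 275 = 3025 = 6 * 504 + 1.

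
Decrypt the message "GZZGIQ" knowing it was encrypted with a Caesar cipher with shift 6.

Step 1: Reverse the shift by subtracting 6 from each letter position.
  G (position 6) -> position (6-6) mod 26 = 0 -> A
  Z (position 25) -> position (25-6) mod 26 = 19 -> T
  Z (position 25) -> position (25-6) mod 26 = 19 -> T
  G (position 6) -> position (6-6) mod 26 = 0 -> A
  I (position 8) -> position (8-6) mod 26 = 2 -> C
  Q (position 16) -> position (16-6) mod 26 = 10 -> K
Decrypted message: ATTACK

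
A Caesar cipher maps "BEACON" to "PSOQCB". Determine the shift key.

Step 1: Compare first letters: B (position 1) -> P (position 15).
Step 2: Shift = (15 - 1) mod 26 = 14.
The shift value is 14.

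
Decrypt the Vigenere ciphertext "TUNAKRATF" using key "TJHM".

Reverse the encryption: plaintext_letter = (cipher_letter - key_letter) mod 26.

Step 1: Extend key: TJHMTJHMT
Step 2: Decrypt each letter (c - k) mod 26:
  T(19) - T(19) = (19-19) mod 26 = 0 = A
  U(20) - J(9) = (20-9) mod 26 = 11 = L
  N(13) - H(7) = (13-7) mod 26 = 6 = G
  A(0) - M(12) = (0-12) mod 26 = 14 = O
  K(10) - T(19) = (10-19) mod 26 = 17 = R
  R(17) - J(9) = (17-9) mod 26 = 8 = I
  A(0) - H(7) = (0-7) mod 26 = 19 = T
  T(19) - M(12) = (19-12) mod 26 = 7 = H
  F(5) - T(19) = (5-19) mod 26 = 12 = M
Plaintext: ALGORITHM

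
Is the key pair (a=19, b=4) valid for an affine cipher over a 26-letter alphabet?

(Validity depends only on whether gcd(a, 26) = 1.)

Step 1: Compute gcd(19, 26).
Step 2: gcd(19, 26) = 1.
Since gcd = 1, 19 is coprime with 26, so it is a valid key.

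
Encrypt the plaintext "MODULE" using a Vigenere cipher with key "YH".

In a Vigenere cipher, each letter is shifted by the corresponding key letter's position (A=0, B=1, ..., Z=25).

Step 1: Repeat key to match plaintext length:
  Plaintext: MODULE
  Key:       YHYHYH
Step 2: Encrypt each letter:
  M(12) + Y(24) = (12+24) mod 26 = 10 = K
  O(14) + H(7) = (14+7) mod 26 = 21 = V
  D(3) + Y(24) = (3+24) mod 26 = 1 = B
  U(20) + H(7) = (20+7) mod 26 = 1 = B
  L(11) + Y(24) = (11+24) mod 26 = 9 = J
  E(4) + H(7) = (4+7) mod 26 = 11 = L
Ciphertext: KVBBJL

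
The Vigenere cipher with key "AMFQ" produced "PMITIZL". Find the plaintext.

Step 1: Extend key: AMFQAMF
Step 2: Decrypt each letter (c - k) mod 26:
  P(15) - A(0) = (15-0) mod 26 = 15 = P
  M(12) - M(12) = (12-12) mod 26 = 0 = A
  I(8) - F(5) = (8-5) mod 26 = 3 = D
  T(19) - Q(16) = (19-16) mod 26 = 3 = D
  I(8) - A(0) = (8-0) mod 26 = 8 = I
  Z(25) - M(12) = (25-12) mod 26 = 13 = N
  L(11) - F(5) = (11-5) mod 26 = 6 = G
Plaintext: PADDING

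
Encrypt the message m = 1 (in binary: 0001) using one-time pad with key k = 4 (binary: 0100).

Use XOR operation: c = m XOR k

Step 1: Write out the XOR operation bit by bit:
  Message: 0001
  Key:     0100
  XOR:     0101
Step 2: Convert to decimal: 0101 = 5.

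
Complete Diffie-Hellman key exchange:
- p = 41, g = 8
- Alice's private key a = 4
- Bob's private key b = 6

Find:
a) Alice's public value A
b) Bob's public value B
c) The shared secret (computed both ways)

Step 1: A = g^a mod p = 8^4 mod 41 = 37.
Step 2: B = g^b mod p = 8^6 mod 41 = 31.
Step 3: Alice computes s = B^a mod p = 31^4 mod 41 = 37.
Step 4: Bob computes s = A^b mod p = 37^6 mod 41 = 37.
Both sides agree: shared secret = 37.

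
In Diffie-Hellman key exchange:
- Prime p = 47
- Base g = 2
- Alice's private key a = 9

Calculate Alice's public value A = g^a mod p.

Step 1: A = g^a mod p = 2^9 mod 47.
  2^1 mod 47 = 2
  2^2 mod 47 = (2 * 2) mod 47 = 4
  2^3 mod 47 = (4 * 2) mod 47 = 8
  2^4 mod 47 = (8 * 2) mod 47 = 16
  2^5 mod 47 = (16 * 2) mod 47 = 32
  2^6 mod 47 = (32 * 2) mod 47 = 17
  2^7 mod 47 = (17 * 2) mod 47 = 34
  2^8 mod 47 = (34 * 2) mod 47 = 21
  2^9 mod 47 = (21 * 2) mod 47 = 42
Result: A = 42.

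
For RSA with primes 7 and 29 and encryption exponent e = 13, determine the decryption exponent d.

Step 1: n = 7 * 29 = 203.
Step 2: phi(n) = 6 * 28 = 168.
Step 3: Find d such that 13 * d = 1 (mod 168).
Step 4: d = 13^(-1) mod 168 = 13.
Verification: 13 * 13 = 169 = 1 * 168 + 1.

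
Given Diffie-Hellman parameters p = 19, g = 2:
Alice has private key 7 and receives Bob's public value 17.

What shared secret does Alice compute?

Step 1: s = B^a mod p = 17^7 mod 19.
  17^1 mod 19 = 17
  17^2 mod 19 = (17 * 17) mod 19 = 4
  17^3 mod 19 = (4 * 17) mod 19 = 11
  17^4 mod 19 = (11 * 17) mod 19 = 16
  17^5 mod 19 = (16 * 17) mod 19 = 6
  17^6 mod 19 = (6 * 17) mod 19 = 7
  17^7 mod 19 = (7 * 17) mod 19 = 5
Result: shared secret = 5.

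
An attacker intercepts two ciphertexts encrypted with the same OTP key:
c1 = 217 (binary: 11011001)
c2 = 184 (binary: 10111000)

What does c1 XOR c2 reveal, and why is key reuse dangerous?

Step 1: c1 XOR c2 = (m1 XOR k) XOR (m2 XOR k).
Step 2: By XOR associativity/commutativity: = m1 XOR m2 XOR k XOR k = m1 XOR m2.
Step 3: 11011001 XOR 10111000 = 01100001 = 97.
Step 4: The key cancels out! An attacker learns m1 XOR m2 = 97, revealing the relationship between plaintexts.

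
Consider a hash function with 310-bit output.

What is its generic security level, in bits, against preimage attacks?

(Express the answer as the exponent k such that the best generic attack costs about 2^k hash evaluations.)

Step 1: The hash has a 310-bit output.
Step 2: Preimage resistance means: given a digest h(x), it should be infeasible to find any input that hashes to it.
With a 310-bit output there are 2^310 possible digests, so a generic brute-force preimage search costs about 2^310 evaluations.
Step 3: Security level = 310 bits.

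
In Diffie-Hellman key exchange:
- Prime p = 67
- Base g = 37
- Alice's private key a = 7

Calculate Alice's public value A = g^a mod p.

Step 1: A = g^a mod p = 37^7 mod 67.
  37^1 mod 67 = 37
  37^2 mod 67 = (37 * 37) mod 67 = 29
  37^3 mod 67 = (29 * 37) mod 67 = 1
  37^4 mod 67 = (1 * 37) mod 67 = 37
  37^5 mod 67 = (37 * 37) mod 67 = 29
  37^6 mod 67 = (29 * 37) mod 67 = 1
  37^7 mod 67 = (1 * 37) mod 67 = 37
Result: A = 37.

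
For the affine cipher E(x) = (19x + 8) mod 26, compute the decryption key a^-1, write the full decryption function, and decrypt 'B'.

Step 1: Find a^-1, the modular inverse of 19 mod 26.
Step 2: We need 19 * a^-1 = 1 (mod 26).
Step 3: 19 * 11 = 209 = 8 * 26 + 1, so a^-1 = 11.
Step 4: D(y) = 11(y - 8) mod 26.
Step 5: Apply to 'B' (y = 1): D(1) = 11 * (1 - 8) mod 26 = 11 * -7 mod 26 = 1 -> 'B'.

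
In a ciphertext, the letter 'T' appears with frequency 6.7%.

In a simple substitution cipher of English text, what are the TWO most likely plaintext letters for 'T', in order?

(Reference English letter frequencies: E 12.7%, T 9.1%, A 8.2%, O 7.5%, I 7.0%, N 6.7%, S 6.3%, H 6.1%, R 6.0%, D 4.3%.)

Step 1: Observed frequency of 'T' is 6.7%.
Step 2: Compute distances to each reference frequency and sort:
  N (6.7%): difference = 0.0% <-- BEST
  I (7.0%): difference = 0.3% <-- RUNNER-UP
  S (6.3%): difference = 0.4%
  H (6.1%): difference = 0.6%
  R (6.0%): difference = 0.7%
Step 3: Most likely is 'N' (6.7%, diff 0.0%); second most likely is 'I' (7.0%, diff 0.3%).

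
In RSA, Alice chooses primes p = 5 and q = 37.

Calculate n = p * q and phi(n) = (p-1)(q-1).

Step 1: n = p * q = 5 * 37 = 185.
Step 2: phi(n) = (p-1)(q-1) = 4 * 36 = 144.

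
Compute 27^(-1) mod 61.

Step 1: We need x such that 27 * x = 1 (mod 61).
Step 2: Using the extended Euclidean algorithm or trial:
  27 * 52 = 1404 = 23 * 61 + 1.
Step 3: Since 1404 mod 61 = 1, the inverse is x = 52.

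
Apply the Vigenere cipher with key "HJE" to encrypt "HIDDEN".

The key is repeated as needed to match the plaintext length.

Step 1: Repeat key to match plaintext length:
  Plaintext: HIDDEN
  Key:       HJEHJE
Step 2: Encrypt each letter:
  H(7) + H(7) = (7+7) mod 26 = 14 = O
  I(8) + J(9) = (8+9) mod 26 = 17 = R
  D(3) + E(4) = (3+4) mod 26 = 7 = H
  D(3) + H(7) = (3+7) mod 26 = 10 = K
  E(4) + J(9) = (4+9) mod 26 = 13 = N
  N(13) + E(4) = (13+4) mod 26 = 17 = R
Ciphertext: ORHKNR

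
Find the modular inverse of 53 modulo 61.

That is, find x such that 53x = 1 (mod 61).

Step 1: We need x such that 53 * x = 1 (mod 61).
Step 2: Using the extended Euclidean algorithm or trial:
  53 * 38 = 2014 = 33 * 61 + 1.
Step 3: Since 2014 mod 61 = 1, the inverse is x = 38.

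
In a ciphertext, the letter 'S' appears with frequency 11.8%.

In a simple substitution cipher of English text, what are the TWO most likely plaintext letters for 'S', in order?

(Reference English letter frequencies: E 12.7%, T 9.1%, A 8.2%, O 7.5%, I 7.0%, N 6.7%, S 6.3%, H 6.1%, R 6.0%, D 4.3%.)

Step 1: Observed frequency of 'S' is 11.8%.
Step 2: Compute distances to each reference frequency and sort:
  E (12.7%): difference = 0.9% <-- BEST
  T (9.1%): difference = 2.7% <-- RUNNER-UP
  A (8.2%): difference = 3.6%
  O (7.5%): difference = 4.3%
  I (7.0%): difference = 4.8%
Step 3: Most likely is 'E' (12.7%, diff 0.9%); second most likely is 'T' (9.1%, diff 2.7%).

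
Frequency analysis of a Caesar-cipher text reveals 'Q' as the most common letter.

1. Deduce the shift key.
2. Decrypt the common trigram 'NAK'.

Step 1: In English, 'E' is the most frequent letter (12.7%).
Step 2: The most frequent ciphertext letter is 'Q' (position 16).
Step 3: Shift = (16 - 4) mod 26 = 12.
Step 4: Decrypt 'NAK' by shifting back 12:
  N -> B
  A -> O
  K -> Y
Step 5: 'NAK' decrypts to 'BOY'.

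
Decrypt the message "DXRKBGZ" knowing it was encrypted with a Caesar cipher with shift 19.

Step 1: Reverse the shift by subtracting 19 from each letter position.
  D (position 3) -> position (3-19) mod 26 = 10 -> K
  X (position 23) -> position (23-19) mod 26 = 4 -> E
  R (position 17) -> position (17-19) mod 26 = 24 -> Y
  K (position 10) -> position (10-19) mod 26 = 17 -> R
  B (position 1) -> position (1-19) mod 26 = 8 -> I
  G (position 6) -> position (6-19) mod 26 = 13 -> N
  Z (position 25) -> position (25-19) mod 26 = 6 -> G
Decrypted message: KEYRING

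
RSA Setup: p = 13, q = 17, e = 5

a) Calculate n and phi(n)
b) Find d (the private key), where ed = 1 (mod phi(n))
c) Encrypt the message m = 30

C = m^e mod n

Step 1: n = 13 * 17 = 221.
Step 2: phi(n) = (13-1)(17-1) = 12 * 16 = 192.
Step 3: Find d = 5^(-1) mod 192 = 77.
  Verify: 5 * 77 = 385 = 1 (mod 192).
Step 4: C = 30^5 mod 221 = 166.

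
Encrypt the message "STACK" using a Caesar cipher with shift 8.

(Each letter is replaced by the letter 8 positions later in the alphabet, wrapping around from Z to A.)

Step 1: For each letter, shift forward by 8 positions (mod 26).
  S (position 18) -> position (18+8) mod 26 = 0 -> A
  T (position 19) -> position (19+8) mod 26 = 1 -> B
  A (position 0) -> position (0+8) mod 26 = 8 -> I
  C (position 2) -> position (2+8) mod 26 = 10 -> K
  K (position 10) -> position (10+8) mod 26 = 18 -> S
Result: ABIKS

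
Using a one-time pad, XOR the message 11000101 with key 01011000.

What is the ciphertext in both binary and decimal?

Step 1: Write out the XOR operation bit by bit:
  Message: 11000101
  Key:     01011000
  XOR:     10011101
Step 2: Convert to decimal: 10011101 = 157.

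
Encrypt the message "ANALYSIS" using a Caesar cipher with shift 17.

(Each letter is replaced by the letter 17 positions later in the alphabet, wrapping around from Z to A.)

Step 1: For each letter, shift forward by 17 positions (mod 26).
  A (position 0) -> position (0+17) mod 26 = 17 -> R
  N (position 13) -> position (13+17) mod 26 = 4 -> E
  A (position 0) -> position (0+17) mod 26 = 17 -> R
  L (position 11) -> position (11+17) mod 26 = 2 -> C
  Y (position 24) -> position (24+17) mod 26 = 15 -> P
  S (position 18) -> position (18+17) mod 26 = 9 -> J
  I (position 8) -> position (8+17) mod 26 = 25 -> Z
  S (position 18) -> position (18+17) mod 26 = 9 -> J
Result: RERCPJZJ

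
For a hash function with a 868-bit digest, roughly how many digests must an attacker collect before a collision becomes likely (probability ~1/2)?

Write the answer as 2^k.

Step 1: The birthday paradox gives collision probability ~50% after sqrt(2^n) = 2^(n/2) hashes.
Step 2: For 868-bit output: 2^(868/2) = 2^434.
Step 3: Approximately 2^434 hash computations needed.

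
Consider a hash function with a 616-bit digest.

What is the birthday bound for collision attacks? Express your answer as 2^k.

Step 1: The birthday paradox gives collision probability ~50% after sqrt(2^n) = 2^(n/2) hashes.
Step 2: For 616-bit output: 2^(616/2) = 2^308.
Step 3: Approximately 2^308 hash computations needed.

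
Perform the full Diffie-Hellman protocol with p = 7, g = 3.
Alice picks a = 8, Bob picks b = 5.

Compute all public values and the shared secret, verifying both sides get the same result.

Step 1: A = g^a mod p = 3^8 mod 7 = 2.
Step 2: B = g^b mod p = 3^5 mod 7 = 5.
Step 3: Alice computes s = B^a mod p = 5^8 mod 7 = 4.
Step 4: Bob computes s = A^b mod p = 2^5 mod 7 = 4.
Both sides agree: shared secret = 4.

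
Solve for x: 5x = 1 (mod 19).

Step 1: We need x such that 5 * x = 1 (mod 19).
Step 2: Using the extended Euclidean algorithm or trial:
  5 * 4 = 20 = 1 * 19 + 1.
Step 3: Since 20 mod 19 = 1, the inverse is x = 4.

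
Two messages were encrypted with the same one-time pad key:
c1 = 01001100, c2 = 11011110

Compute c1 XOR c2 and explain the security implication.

Step 1: c1 XOR c2 = (m1 XOR k) XOR (m2 XOR k).
Step 2: By XOR associativity/commutativity: = m1 XOR m2 XOR k XOR k = m1 XOR m2.
Step 3: 01001100 XOR 11011110 = 10010010 = 146.
Step 4: The key cancels out! An attacker learns m1 XOR m2 = 146, revealing the relationship between plaintexts.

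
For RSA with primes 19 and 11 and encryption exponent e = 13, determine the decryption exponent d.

Step 1: n = 19 * 11 = 209.
Step 2: phi(n) = 18 * 10 = 180.
Step 3: Find d such that 13 * d = 1 (mod 180).
Step 4: d = 13^(-1) mod 180 = 97.
Verification: 13 * 97 = 1261 = 7 * 180 + 1.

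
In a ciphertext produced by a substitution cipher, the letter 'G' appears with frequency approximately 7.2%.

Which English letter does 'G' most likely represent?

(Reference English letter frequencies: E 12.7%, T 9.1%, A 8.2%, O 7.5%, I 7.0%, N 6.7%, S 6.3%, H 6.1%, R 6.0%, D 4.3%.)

Step 1: The observed frequency is 7.2%.
Step 2: Compare with English frequencies:
  E: 12.7% (difference: 5.5%)
  T: 9.1% (difference: 1.9%)
  A: 8.2% (difference: 1.0%)
  O: 7.5% (difference: 0.3%)
  I: 7.0% (difference: 0.2%) <-- closest
  N: 6.7% (difference: 0.5%)
  S: 6.3% (difference: 0.9%)
  H: 6.1% (difference: 1.1%)
  R: 6.0% (difference: 1.2%)
  D: 4.3% (difference: 2.9%)
Step 3: 'G' most likely represents 'I' (frequency 7.0%).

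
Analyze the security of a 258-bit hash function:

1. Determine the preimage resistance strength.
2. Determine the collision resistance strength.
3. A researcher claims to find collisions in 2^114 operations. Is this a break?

Step 1: Preimage resistance requires brute-force of 2^258 operations.
Step 2: Collision resistance (birthday bound) = 2^(258/2) = 2^129.
Step 3: The claimed attack costs 2^114 operations.
Step 4: Since 2^114 < 2^129, the claimed attack beats the generic birthday bound, so collision resistance is broken.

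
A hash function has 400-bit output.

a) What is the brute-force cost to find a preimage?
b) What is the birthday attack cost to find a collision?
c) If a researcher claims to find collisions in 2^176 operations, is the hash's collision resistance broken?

Step 1: Preimage resistance requires brute-force of 2^400 operations.
Step 2: Collision resistance (birthday bound) = 2^(400/2) = 2^200.
Step 3: The claimed attack costs 2^176 operations.
Step 4: Since 2^176 < 2^200, the claimed attack beats the generic birthday bound, so collision resistance is broken.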